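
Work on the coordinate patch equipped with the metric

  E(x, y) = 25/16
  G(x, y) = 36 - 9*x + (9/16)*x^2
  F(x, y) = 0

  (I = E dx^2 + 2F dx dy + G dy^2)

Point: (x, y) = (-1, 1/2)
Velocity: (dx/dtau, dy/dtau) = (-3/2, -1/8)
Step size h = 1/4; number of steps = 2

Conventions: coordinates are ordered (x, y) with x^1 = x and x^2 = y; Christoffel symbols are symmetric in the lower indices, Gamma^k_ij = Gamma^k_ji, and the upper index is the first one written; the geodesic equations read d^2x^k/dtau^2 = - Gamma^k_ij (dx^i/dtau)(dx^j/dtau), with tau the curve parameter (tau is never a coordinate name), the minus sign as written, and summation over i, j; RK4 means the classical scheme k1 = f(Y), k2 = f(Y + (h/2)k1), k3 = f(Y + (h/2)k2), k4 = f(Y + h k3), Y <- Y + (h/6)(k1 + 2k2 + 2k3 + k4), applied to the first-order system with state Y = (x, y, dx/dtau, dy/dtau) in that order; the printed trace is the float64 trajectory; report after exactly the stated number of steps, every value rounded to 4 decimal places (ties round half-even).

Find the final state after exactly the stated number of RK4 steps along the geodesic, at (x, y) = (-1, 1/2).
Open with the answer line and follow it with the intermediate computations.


Answer: x = -1.7558, y = 0.4423, dx/dtau = -1.5225, dy/dtau = -0.1064

f(Y) = (dx/dtau, dy/dtau, -Gamma^x_ij Y'^i Y'^j, -Gamma^y_ij Y'^i Y'^j) with the Gammas evaluated at the stage position; h = 0.250000; intermediate values shown to 6 dp
step 0: x = -1.0000, y = 0.5000, dx/dtau = -1.5000, dy/dtau = -0.1250
step 1:
  k1: at (x, y) = (-1.000000, 0.500000), (dx/dtau, dy/dtau) = (-1.500000, -0.125000); Gamma_xxx = 0.000000, Gamma_xxy = 0.000000, Gamma_xyy = 3.240000, Gamma_yxx = 0.000000, Gamma_yxy = -0.111111, Gamma_yyy = 0.000000; k1 = (-1.500000, -0.125000, -0.050625, 0.041667)
  k2: at (x, y) = (-1.187500, 0.484375), (dx/dtau, dy/dtau) = (-1.506328, -0.119792); Gamma_xxx = 0.000000, Gamma_xxy = 0.000000, Gamma_xyy = 3.307500, Gamma_yxx = 0.000000, Gamma_yxy = -0.108844, Gamma_yyy = 0.000000; k2 = (-1.506328, -0.119792, -0.047463, 0.039281)
  k3: at (x, y) = (-1.188291, 0.485026), (dx/dtau, dy/dtau) = (-1.505933, -0.120090); Gamma_xxx = 0.000000, Gamma_xxy = 0.000000, Gamma_xyy = 3.307785, Gamma_yxx = 0.000000, Gamma_yxy = -0.108834, Gamma_yyy = 0.000000; k3 = (-1.505933, -0.120090, -0.047704, 0.039365)
  k4: at (x, y) = (-1.376483, 0.469978), (dx/dtau, dy/dtau) = (-1.511926, -0.115159); Gamma_xxx = 0.000000, Gamma_xxy = 0.000000, Gamma_xyy = 3.375534, Gamma_yxx = 0.000000, Gamma_yxy = -0.106650, Gamma_yyy = 0.000000; k4 = (-1.511926, -0.115159, -0.044765, 0.037138)
  Y <- Y + (h/6)(k1 + 2k2 + 2k3 + k4): x = -1.3765, y = 0.4700, dx/dtau = -1.5119, dy/dtau = -0.1152
step 2:
  k1: at (x, y) = (-1.376519, 0.470003), (dx/dtau, dy/dtau) = (-1.511905, -0.115163); Gamma_xxx = 0.000000, Gamma_xxy = 0.000000, Gamma_xyy = 3.375547, Gamma_yxx = 0.000000, Gamma_yxy = -0.106649, Gamma_yyy = 0.000000; k1 = (-1.511905, -0.115163, -0.044768, 0.037139)
  k2: at (x, y) = (-1.565507, 0.455608), (dx/dtau, dy/dtau) = (-1.517501, -0.110520); Gamma_xxx = 0.000000, Gamma_xxy = 0.000000, Gamma_xyy = 3.443582, Gamma_yxx = 0.000000, Gamma_yxy = -0.104542, Gamma_yyy = 0.000000; k2 = (-1.517501, -0.110520, -0.042063, 0.035067)
  k3: at (x, y) = (-1.566206, 0.456188), (dx/dtau, dy/dtau) = (-1.517163, -0.110779); Gamma_xxx = 0.000000, Gamma_xxy = 0.000000, Gamma_xyy = 3.443834, Gamma_yxx = 0.000000, Gamma_yxy = -0.104535, Gamma_yyy = 0.000000; k3 = (-1.517163, -0.110779, -0.042263, 0.035138)
  k4: at (x, y) = (-1.755809, 0.442308), (dx/dtau, dy/dtau) = (-1.522471, -0.106378); Gamma_xxx = 0.000000, Gamma_xxy = 0.000000, Gamma_xyy = 3.512091, Gamma_yxx = 0.000000, Gamma_yxy = -0.102503, Gamma_yyy = 0.000000; k4 = (-1.522471, -0.106378, -0.039744, 0.033202)
  Y <- Y + (h/6)(k1 + 2k2 + 2k3 + k4): x = -1.7558, y = 0.4423, dx/dtau = -1.5225, dy/dtau = -0.1064


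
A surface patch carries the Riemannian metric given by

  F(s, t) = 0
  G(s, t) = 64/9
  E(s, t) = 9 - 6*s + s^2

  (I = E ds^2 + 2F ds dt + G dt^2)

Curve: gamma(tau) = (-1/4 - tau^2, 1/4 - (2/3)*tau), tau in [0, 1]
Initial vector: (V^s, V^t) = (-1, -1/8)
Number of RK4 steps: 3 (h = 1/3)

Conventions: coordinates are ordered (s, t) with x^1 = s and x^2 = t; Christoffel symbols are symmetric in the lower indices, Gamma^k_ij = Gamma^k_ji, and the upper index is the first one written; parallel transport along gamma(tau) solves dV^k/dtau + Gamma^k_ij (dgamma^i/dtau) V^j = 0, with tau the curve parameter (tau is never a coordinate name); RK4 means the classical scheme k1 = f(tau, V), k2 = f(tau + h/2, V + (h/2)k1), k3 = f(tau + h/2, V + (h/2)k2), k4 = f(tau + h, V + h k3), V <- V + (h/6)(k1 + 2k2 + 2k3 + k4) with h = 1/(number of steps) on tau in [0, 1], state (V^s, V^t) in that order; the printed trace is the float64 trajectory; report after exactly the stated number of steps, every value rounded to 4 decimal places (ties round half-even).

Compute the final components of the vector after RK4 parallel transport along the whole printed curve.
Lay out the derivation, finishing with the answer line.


gamma'(tau) = (-2*tau, -2/3); f(tau, V)^k = -Gamma^k_ij(gamma(tau)) gamma'^i(tau) V^j; h = 1/3; intermediate values shown to 6 dp
curve data and Christoffel symbols at the stage parameters:
  tau = 0.000000: gamma = (-0.250000, 0.250000), gamma' = (0.000000, -0.666667); Gamma_sss = -0.307692, Gamma_sst = 0.000000, Gamma_stt = 0.000000, Gamma_tss = 0.000000, Gamma_tst = 0.000000, Gamma_ttt = 0.000000
  tau = 0.166667: gamma = (-0.277778, 0.138889), gamma' = (-0.333333, -0.666667); Gamma_sss = -0.305085, Gamma_sst = 0.000000, Gamma_stt = 0.000000, Gamma_tss = 0.000000, Gamma_tst = 0.000000, Gamma_ttt = 0.000000
  tau = 0.333333: gamma = (-0.361111, 0.027778), gamma' = (-0.666667, -0.666667); Gamma_sss = -0.297521, Gamma_sst = 0.000000, Gamma_stt = 0.000000, Gamma_tss = 0.000000, Gamma_tst = 0.000000, Gamma_ttt = 0.000000
  tau = 0.500000: gamma = (-0.500000, -0.083333), gamma' = (-1.000000, -0.666667); Gamma_sss = -0.285714, Gamma_sst = 0.000000, Gamma_stt = 0.000000, Gamma_tss = 0.000000, Gamma_tst = 0.000000, Gamma_ttt = 0.000000
  tau = 0.666667: gamma = (-0.694444, -0.194444), gamma' = (-1.333333, -0.666667); Gamma_sss = -0.270677, Gamma_sst = 0.000000, Gamma_stt = 0.000000, Gamma_tss = 0.000000, Gamma_tst = 0.000000, Gamma_ttt = 0.000000
  tau = 0.833333: gamma = (-0.944444, -0.305556), gamma' = (-1.666667, -0.666667); Gamma_sss = -0.253521, Gamma_sst = 0.000000, Gamma_stt = 0.000000, Gamma_tss = 0.000000, Gamma_tst = 0.000000, Gamma_ttt = 0.000000
  tau = 1.000000: gamma = (-1.250000, -0.416667), gamma' = (-2.000000, -0.666667); Gamma_sss = -0.235294, Gamma_sst = 0.000000, Gamma_stt = 0.000000, Gamma_tss = 0.000000, Gamma_tst = 0.000000, Gamma_ttt = 0.000000
step 0: V^s = -1.0000, V^t = -0.1250
step 1: k1 = (0.000000, 0.000000), k2 = (0.101695, 0.000000), k3 = (0.099971, 0.000000), k4 = (0.191737, 0.000000); V <- V + (h/6)(k1 + 2k2 + 2k3 + k4): V^s = -0.9669, V^t = -0.1250
step 2: k1 = (0.191790, 0.000000), k2 = (0.267136, 0.000000), k3 = (0.263548, 0.000000), k4 = (0.317266, 0.000000); V <- V + (h/6)(k1 + 2k2 + 2k3 + k4): V^s = -0.8797, V^t = -0.1250
step 3: k1 = (0.317484, 0.000000), k2 = (0.349344, 0.000000), k3 = (0.347100, 0.000000), k4 = (0.359527, 0.000000); V <- V + (h/6)(k1 + 2k2 + 2k3 + k4): V^s = -0.7647, V^t = -0.1250

Answer: V^s = -0.7647, V^t = -0.1250


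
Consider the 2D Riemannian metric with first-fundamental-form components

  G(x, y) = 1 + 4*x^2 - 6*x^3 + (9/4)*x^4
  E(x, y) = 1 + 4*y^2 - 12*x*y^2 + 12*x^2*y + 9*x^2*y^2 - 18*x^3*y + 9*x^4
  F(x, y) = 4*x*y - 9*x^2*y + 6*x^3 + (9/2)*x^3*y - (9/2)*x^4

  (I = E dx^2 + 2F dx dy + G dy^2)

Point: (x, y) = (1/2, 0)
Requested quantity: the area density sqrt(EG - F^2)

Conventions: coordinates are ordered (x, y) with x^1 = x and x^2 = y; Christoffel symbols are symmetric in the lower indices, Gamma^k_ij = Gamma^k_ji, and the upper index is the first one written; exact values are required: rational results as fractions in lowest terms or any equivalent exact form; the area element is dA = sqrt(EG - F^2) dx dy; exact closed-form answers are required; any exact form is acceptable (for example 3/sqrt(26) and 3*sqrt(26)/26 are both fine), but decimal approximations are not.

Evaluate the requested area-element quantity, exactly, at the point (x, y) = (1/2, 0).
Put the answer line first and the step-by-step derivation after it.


Answer: sqrt(EG - F^2) = 5*sqrt(5)/8

E = 25/16, F = 15/32, G = 89/64; EG - F^2 = 125/64


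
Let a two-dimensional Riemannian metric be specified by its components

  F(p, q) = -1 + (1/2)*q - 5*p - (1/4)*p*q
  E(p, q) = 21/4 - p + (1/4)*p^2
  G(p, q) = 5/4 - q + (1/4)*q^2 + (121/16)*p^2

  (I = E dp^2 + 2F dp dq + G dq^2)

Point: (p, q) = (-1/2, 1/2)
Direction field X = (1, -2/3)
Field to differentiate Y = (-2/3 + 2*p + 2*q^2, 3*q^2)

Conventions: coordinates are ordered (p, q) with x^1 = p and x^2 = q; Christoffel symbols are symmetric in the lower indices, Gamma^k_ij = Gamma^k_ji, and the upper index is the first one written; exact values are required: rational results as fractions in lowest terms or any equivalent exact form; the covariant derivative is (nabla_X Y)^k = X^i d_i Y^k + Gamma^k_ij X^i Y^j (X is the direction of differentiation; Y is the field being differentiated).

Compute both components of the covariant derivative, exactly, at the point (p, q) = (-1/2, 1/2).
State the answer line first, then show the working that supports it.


Answer: (nabla_X Y)^p = 132481/458100, (nabla_X Y)^q = -40789/25450

E = 93/16, F = 29/16, G = 173/64 at the point
E_p = -5/4, E_q = 0, F_p = -41/8, F_q = 5/8, G_p = -121/16, G_q = -3/4
EG - F^2 = 12725/1024;  g^inv = (1024/12725) * [[173/64, -29/16], [-29/16, 93/16]]
first-kind symbols [ij,l] = (1/2)(d_i g_jl + d_j g_il - d_l g_ij): [pp,p] = E_p/2 = -5/8, [pp,q] = F_p - E_q/2 = -41/8, [pq,p] = E_q/2 = 0, [pq,q] = G_p/2 = -121/32, [qq,p] = F_q - G_p/2 = 141/32, [qq,q] = G_q/2 = -3/8
Gamma^p_ij = (G*[ij,p] - F*[ij,q])/(EG - F^2), Gamma^q_ij = (E*[ij,q] - F*[ij,p])/(EG - F^2)
Gamma_ppp = 7782/12725, Gamma_ppq = 7018/12725, Gamma_pqq = 5157/5090, Gamma_qpp = -29344/12725, Gamma_qpq = -22506/12725, Gamma_qqq = -2082/2545
X = (1, -2/3), Y = (-7/6, 3/4) at the point


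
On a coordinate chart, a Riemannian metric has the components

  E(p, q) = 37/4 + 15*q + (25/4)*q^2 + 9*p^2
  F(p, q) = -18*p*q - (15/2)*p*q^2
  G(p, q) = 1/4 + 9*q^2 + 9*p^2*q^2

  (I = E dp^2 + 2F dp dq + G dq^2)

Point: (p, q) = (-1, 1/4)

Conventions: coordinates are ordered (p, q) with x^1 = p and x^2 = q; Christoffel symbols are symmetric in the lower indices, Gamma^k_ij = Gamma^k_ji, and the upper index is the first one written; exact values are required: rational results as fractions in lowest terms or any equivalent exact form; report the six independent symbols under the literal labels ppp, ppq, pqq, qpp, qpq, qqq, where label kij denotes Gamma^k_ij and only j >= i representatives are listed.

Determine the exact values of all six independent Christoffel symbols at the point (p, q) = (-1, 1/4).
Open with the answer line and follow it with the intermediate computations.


Answer: Gamma_ppp = 58719/6245, Gamma_ppq = 15622/6245, Gamma_pqq = 1704/1249, Gamma_qpp = -551833/12490, Gamma_qpq = -59007/6245, Gamma_qqq = -2070/1249

E = 1433/64, F = 159/32, G = 11/8 at the point
E_p = -18, E_q = 145/8, F_p = -159/32, F_q = 87/4, G_p = -9/8, G_q = 9
EG - F^2 = 6245/1024;  g^inv = (1024/6245) * [[11/8, -159/32], [-159/32, 1433/64]]
first-kind symbols [ij,l] = (1/2)(d_i g_jl + d_j g_il - d_l g_ij): [pp,p] = E_p/2 = -9, [pp,q] = F_p - E_q/2 = -449/32, [pq,p] = E_q/2 = 145/16, [pq,q] = G_p/2 = -9/16, [qq,p] = F_q - G_p/2 = 357/16, [qq,q] = G_q/2 = 9/2
Gamma^p_ij = (G*[ij,p] - F*[ij,q])/(EG - F^2), Gamma^q_ij = (E*[ij,q] - F*[ij,p])/(EG - F^2)


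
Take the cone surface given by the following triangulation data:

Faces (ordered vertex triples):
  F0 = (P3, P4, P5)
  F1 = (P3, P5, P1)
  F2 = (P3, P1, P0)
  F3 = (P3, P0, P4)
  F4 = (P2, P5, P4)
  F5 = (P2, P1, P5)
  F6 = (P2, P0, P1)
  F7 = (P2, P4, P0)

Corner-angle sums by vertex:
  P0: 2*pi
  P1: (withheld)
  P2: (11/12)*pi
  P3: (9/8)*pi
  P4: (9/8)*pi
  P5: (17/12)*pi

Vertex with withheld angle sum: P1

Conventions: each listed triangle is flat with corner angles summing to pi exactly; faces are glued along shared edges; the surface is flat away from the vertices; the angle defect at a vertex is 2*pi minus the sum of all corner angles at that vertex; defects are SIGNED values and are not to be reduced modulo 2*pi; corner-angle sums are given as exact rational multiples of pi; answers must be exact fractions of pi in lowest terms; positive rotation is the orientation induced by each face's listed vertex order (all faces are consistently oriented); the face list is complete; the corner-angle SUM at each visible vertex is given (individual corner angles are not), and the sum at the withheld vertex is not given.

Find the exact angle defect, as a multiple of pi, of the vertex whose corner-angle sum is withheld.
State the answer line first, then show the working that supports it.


Answer: defect(P1) = (7/12)*pi

V = 6, E = 12, F = 8; chi = V - E + F = 2
Gauss-Bonnet: total defect = 2*pi*chi = 4*pi; visible defects sum to (41/12)*pi


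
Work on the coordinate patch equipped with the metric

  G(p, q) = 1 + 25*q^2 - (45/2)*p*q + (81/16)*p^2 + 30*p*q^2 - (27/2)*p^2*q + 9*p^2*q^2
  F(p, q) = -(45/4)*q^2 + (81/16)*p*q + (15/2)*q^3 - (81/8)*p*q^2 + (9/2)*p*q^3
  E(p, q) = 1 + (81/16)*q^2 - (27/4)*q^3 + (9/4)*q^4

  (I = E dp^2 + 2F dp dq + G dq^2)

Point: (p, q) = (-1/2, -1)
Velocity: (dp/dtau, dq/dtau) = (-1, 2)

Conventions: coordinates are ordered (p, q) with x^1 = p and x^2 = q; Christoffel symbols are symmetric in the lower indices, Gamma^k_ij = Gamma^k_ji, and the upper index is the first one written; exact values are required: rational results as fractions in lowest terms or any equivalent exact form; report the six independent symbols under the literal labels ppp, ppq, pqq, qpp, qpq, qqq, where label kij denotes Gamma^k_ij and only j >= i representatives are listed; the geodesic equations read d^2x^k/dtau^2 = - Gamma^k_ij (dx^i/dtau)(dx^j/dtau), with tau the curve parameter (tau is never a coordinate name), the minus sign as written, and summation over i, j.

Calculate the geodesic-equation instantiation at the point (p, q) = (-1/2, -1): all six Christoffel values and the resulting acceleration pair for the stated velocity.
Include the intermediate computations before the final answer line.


E = 241/16, F = -285/32, G = 425/64 at the point
E_p = 0, E_q = -315/8, F_p = -315/16, F_q = 819/32, G_p = 399/16, G_q = -133/8
EG - F^2 = 1325/64;  g^inv = (64/1325) * [[425/64, 285/32], [285/32, 241/16]]
first-kind symbols [ij,l] = (1/2)(d_i g_jl + d_j g_il - d_l g_ij): [pp,p] = E_p/2 = 0, [pp,q] = F_p - E_q/2 = 0, [pq,p] = E_q/2 = -315/16, [pq,q] = G_p/2 = 399/32, [qq,p] = F_q - G_p/2 = 105/8, [qq,q] = G_q/2 = -133/16
Gamma^p_ij = (G*[ij,p] - F*[ij,q])/(EG - F^2), Gamma^q_ij = (E*[ij,q] - F*[ij,p])/(EG - F^2)
Gamma_ppp = 0, Gamma_ppq = -252/265, Gamma_pqq = 168/265, Gamma_qpp = 0, Gamma_qpq = 798/1325, Gamma_qqq = -532/1325
d^2p/dtau^2 = -(Gamma_ppp*(-1)^2 + 2*Gamma_ppq*(-1)*(2) + Gamma_pqq*(2)^2) = -336/53
d^2q/dtau^2 = -(Gamma_qpp*(-1)^2 + 2*Gamma_qpq*(-1)*(2) + Gamma_qqq*(2)^2) = 1064/265

Answer: Gamma_ppp = 0, Gamma_ppq = -252/265, Gamma_pqq = 168/265, Gamma_qpp = 0, Gamma_qpq = 798/1325, Gamma_qqq = -532/1325; accelerations (d^2p/dtau^2, d^2q/dtau^2) = (-336/53, 1064/265)


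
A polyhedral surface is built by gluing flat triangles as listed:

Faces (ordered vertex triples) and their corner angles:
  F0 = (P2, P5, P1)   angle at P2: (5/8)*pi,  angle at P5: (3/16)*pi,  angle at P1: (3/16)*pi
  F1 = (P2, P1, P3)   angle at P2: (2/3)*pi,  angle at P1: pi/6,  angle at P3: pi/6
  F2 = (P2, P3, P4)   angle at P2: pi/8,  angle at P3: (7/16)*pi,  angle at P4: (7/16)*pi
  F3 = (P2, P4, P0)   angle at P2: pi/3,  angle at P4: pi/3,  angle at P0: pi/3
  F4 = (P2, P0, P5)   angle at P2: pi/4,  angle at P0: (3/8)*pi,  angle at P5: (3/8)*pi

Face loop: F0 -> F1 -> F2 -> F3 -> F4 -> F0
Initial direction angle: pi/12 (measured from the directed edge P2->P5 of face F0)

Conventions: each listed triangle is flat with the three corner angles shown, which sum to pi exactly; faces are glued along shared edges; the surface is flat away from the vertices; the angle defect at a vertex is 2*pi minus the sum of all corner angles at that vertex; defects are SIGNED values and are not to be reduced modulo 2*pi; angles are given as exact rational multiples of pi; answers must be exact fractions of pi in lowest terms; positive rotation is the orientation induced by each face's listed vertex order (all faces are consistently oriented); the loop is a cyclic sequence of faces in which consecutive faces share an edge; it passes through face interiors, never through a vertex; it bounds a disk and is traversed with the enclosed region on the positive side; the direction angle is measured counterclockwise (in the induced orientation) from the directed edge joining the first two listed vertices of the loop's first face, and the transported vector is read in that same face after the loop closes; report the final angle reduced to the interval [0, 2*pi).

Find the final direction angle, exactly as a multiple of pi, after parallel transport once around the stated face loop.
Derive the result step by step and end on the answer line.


enclosed vertex P2: corner angles sum to 2*pi, defect = 2*pi - 2*pi = 0
holonomy = initial angle + sum of enclosed defects (mod 2*pi), positive in the induced orientation
final angle = pi/12 + 0 = pi/12 (mod 2*pi)

Answer: final direction angle = pi/12


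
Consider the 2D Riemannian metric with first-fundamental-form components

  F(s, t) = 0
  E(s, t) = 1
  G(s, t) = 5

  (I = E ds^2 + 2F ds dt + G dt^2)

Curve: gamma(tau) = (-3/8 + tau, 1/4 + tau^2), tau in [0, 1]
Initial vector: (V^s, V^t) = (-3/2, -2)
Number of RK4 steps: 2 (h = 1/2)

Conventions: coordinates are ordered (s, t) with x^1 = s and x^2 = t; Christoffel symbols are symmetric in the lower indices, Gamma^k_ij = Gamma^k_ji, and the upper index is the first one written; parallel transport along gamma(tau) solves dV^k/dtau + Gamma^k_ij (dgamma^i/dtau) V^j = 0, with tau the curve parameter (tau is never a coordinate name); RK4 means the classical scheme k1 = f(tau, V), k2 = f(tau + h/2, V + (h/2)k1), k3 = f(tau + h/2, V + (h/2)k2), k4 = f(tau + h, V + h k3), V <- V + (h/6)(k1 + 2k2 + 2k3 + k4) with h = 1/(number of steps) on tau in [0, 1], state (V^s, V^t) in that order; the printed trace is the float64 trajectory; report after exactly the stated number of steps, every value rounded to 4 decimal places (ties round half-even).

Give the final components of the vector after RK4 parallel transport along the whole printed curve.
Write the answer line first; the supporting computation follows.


Answer: V^s = -1.5000, V^t = -2.0000

gamma'(tau) = (1, 2*tau); f(tau, V)^k = -Gamma^k_ij(gamma(tau)) gamma'^i(tau) V^j; h = 1/2; intermediate values shown to 6 dp
curve data and Christoffel symbols at the stage parameters:
  tau = 0.000000: gamma = (-0.375000, 0.250000), gamma' = (1.000000, 0.000000); Gamma_sss = 0.000000, Gamma_sst = 0.000000, Gamma_stt = 0.000000, Gamma_tss = 0.000000, Gamma_tst = 0.000000, Gamma_ttt = 0.000000
  tau = 0.250000: gamma = (-0.125000, 0.312500), gamma' = (1.000000, 0.500000); Gamma_sss = 0.000000, Gamma_sst = 0.000000, Gamma_stt = 0.000000, Gamma_tss = 0.000000, Gamma_tst = 0.000000, Gamma_ttt = 0.000000
  tau = 0.500000: gamma = (0.125000, 0.500000), gamma' = (1.000000, 1.000000); Gamma_sss = 0.000000, Gamma_sst = 0.000000, Gamma_stt = 0.000000, Gamma_tss = 0.000000, Gamma_tst = 0.000000, Gamma_ttt = 0.000000
  tau = 0.750000: gamma = (0.375000, 0.812500), gamma' = (1.000000, 1.500000); Gamma_sss = 0.000000, Gamma_sst = 0.000000, Gamma_stt = 0.000000, Gamma_tss = 0.000000, Gamma_tst = 0.000000, Gamma_ttt = 0.000000
  tau = 1.000000: gamma = (0.625000, 1.250000), gamma' = (1.000000, 2.000000); Gamma_sss = 0.000000, Gamma_sst = 0.000000, Gamma_stt = 0.000000, Gamma_tss = 0.000000, Gamma_tst = 0.000000, Gamma_ttt = 0.000000
step 0: V^s = -1.5000, V^t = -2.0000
step 1: k1 = (0.000000, 0.000000), k2 = (0.000000, 0.000000), k3 = (0.000000, 0.000000), k4 = (0.000000, 0.000000); V <- V + (h/6)(k1 + 2k2 + 2k3 + k4): V^s = -1.5000, V^t = -2.0000
step 2: k1 = (0.000000, 0.000000), k2 = (0.000000, 0.000000), k3 = (0.000000, 0.000000), k4 = (0.000000, 0.000000); V <- V + (h/6)(k1 + 2k2 + 2k3 + k4): V^s = -1.5000, V^t = -2.0000


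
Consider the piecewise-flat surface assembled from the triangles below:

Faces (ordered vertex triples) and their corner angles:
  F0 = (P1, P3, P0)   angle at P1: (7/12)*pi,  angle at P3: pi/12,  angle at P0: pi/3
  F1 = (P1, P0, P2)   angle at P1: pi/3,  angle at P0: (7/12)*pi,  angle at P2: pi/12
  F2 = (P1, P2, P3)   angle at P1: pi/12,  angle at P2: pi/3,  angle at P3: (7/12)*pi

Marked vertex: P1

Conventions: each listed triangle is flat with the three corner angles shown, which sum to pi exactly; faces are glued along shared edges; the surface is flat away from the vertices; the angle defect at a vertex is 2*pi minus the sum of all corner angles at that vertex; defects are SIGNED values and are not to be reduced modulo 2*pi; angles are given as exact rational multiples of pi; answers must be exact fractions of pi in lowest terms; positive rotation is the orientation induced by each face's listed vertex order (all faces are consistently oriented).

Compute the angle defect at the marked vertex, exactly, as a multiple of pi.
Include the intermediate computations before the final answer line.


Sum of corner angles at P1: pi
defect = 2*pi - pi

Answer: defect(P1) = pi


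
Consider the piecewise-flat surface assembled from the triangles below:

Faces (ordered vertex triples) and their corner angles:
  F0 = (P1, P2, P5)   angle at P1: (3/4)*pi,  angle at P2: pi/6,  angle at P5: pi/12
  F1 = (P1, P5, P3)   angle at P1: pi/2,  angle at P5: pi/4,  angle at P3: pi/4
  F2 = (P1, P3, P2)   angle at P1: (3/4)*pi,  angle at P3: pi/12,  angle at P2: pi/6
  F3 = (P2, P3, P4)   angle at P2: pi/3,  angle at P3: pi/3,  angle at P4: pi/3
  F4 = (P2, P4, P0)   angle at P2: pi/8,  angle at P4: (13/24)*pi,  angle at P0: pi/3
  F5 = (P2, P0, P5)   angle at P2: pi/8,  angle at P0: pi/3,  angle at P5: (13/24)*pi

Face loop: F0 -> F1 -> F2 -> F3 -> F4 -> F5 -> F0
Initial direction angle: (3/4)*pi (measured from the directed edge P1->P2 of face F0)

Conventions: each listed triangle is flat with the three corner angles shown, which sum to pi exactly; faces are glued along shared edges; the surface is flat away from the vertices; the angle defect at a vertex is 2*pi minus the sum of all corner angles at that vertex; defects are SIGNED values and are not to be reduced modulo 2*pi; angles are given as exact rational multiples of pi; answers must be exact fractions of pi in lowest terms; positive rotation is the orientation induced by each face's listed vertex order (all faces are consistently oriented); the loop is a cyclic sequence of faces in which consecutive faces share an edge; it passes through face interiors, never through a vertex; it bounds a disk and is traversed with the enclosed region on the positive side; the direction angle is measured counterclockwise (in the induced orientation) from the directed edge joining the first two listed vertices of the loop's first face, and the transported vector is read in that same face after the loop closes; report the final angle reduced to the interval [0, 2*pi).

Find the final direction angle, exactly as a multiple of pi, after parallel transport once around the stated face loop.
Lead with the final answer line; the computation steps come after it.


Answer: final direction angle = (11/6)*pi

enclosed vertex P1: corner angles sum to 2*pi, defect = 2*pi - 2*pi = 0
enclosed vertex P2: corner angles sum to (11/12)*pi, defect = 2*pi - (11/12)*pi = (13/12)*pi
transport around the loop rotates by the sum of enclosed defects; add to the initial angle mod 2*pi
final angle = (3/4)*pi + (13/12)*pi = (11/6)*pi (mod 2*pi)


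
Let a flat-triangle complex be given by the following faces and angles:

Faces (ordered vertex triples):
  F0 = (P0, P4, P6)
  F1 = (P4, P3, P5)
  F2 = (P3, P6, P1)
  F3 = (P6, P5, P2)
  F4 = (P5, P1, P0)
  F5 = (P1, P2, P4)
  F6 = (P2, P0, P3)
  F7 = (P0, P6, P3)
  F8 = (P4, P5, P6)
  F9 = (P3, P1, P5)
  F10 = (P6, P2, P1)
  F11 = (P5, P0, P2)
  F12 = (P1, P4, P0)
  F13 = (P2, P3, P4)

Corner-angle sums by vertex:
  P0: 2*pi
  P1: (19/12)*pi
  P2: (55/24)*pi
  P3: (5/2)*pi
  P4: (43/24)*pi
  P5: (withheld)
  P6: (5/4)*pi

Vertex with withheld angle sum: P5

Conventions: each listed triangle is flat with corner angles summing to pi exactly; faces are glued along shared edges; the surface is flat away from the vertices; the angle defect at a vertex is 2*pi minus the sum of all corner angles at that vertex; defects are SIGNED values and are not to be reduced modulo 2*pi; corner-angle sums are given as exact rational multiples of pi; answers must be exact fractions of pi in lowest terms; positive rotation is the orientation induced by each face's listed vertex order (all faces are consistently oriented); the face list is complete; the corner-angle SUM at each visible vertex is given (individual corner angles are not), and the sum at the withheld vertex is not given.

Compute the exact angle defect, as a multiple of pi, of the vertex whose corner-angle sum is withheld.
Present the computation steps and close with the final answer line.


V = 7, E = 21, F = 14; chi = V - E + F = 0
Gauss-Bonnet: total defect = 2*pi*chi = 0; visible defects sum to (7/12)*pi

Answer: defect(P5) = (-7/12)*pi


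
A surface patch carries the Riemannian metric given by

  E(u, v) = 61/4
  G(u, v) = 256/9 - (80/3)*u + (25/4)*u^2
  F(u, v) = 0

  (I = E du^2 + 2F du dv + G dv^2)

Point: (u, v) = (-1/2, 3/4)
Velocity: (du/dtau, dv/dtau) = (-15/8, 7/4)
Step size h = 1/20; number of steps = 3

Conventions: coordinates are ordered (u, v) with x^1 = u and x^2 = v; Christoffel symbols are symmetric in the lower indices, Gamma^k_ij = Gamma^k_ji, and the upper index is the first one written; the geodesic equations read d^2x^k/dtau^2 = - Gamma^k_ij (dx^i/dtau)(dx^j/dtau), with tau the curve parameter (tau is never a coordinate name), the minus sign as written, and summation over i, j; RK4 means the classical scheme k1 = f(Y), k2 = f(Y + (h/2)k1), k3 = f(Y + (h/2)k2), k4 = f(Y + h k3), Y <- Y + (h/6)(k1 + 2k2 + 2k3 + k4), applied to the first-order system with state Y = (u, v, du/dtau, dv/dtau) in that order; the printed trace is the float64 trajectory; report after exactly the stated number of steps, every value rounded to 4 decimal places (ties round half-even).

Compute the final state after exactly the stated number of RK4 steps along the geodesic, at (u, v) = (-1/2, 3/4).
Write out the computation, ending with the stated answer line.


f(Y) = (du/dtau, dv/dtau, -Gamma^u_ij Y'^i Y'^j, -Gamma^v_ij Y'^i Y'^j) with the Gammas evaluated at the stage position; h = 0.050000; intermediate values shown to 6 dp
step 0: u = -0.5000, v = 0.7500, du/dtau = -1.8750, dv/dtau = 1.7500
step 1:
  k1: at (u, v) = (-0.500000, 0.750000), (du/dtau, dv/dtau) = (-1.875000, 1.750000); Gamma_uuu = 0.000000, Gamma_uuv = 0.000000, Gamma_uvv = 1.079235, Gamma_vuu = 0.000000, Gamma_vuv = -0.379747, Gamma_vvv = 0.000000; k1 = (-1.875000, 1.750000, -3.305157, -2.492089)
  k2: at (u, v) = (-0.546875, 0.793750), (du/dtau, dv/dtau) = (-1.957629, 1.687698); Gamma_uuu = 0.000000, Gamma_uuv = 0.000000, Gamma_uvv = 1.098446, Gamma_vuu = 0.000000, Gamma_vuv = -0.373105, Gamma_vvv = 0.000000; k2 = (-1.957629, 1.687698, -3.128730, -2.465395)
  k3: at (u, v) = (-0.548941, 0.792192), (du/dtau, dv/dtau) = (-1.953218, 1.688365); Gamma_uuu = 0.000000, Gamma_uuv = 0.000000, Gamma_uvv = 1.099293, Gamma_vuu = 0.000000, Gamma_vuv = -0.372818, Gamma_vvv = 0.000000; k3 = (-1.953218, 1.688365, -3.133618, -2.458918)
  k4: at (u, v) = (-0.597661, 0.834418), (du/dtau, dv/dtau) = (-2.031681, 1.627054); Gamma_uuu = 0.000000, Gamma_uuv = 0.000000, Gamma_uvv = 1.119260, Gamma_vuu = 0.000000, Gamma_vuv = -0.366167, Gamma_vvv = 0.000000; k4 = (-2.031681, 1.627054, -2.963023, -2.420843)
  Y <- Y + (h/6)(k1 + 2k2 + 2k3 + k4): u = -0.5977, v = 0.8344, du/dtau = -2.0316, dv/dtau = 1.6270
step 2:
  k1: at (u, v) = (-0.597736, 0.834410), (du/dtau, dv/dtau) = (-2.031607, 1.626987); Gamma_uuu = 0.000000, Gamma_uuv = 0.000000, Gamma_uvv = 1.119291, Gamma_vuu = 0.000000, Gamma_vuv = -0.366157, Gamma_vvv = 0.000000; k1 = (-2.031607, 1.626987, -2.962860, -2.420589)
  k2: at (u, v) = (-0.648527, 0.875085), (du/dtau, dv/dtau) = (-2.105679, 1.566472); Gamma_uuu = 0.000000, Gamma_uuv = 0.000000, Gamma_uvv = 1.140107, Gamma_vuu = 0.000000, Gamma_vuv = -0.359472, Gamma_vvv = 0.000000; k2 = (-2.105679, 1.566472, -2.797634, -2.371426)
  k3: at (u, v) = (-0.650378, 0.873572), (du/dtau, dv/dtau) = (-2.101548, 1.567701); Gamma_uuu = 0.000000, Gamma_uuv = 0.000000, Gamma_uvv = 1.140865, Gamma_vuu = 0.000000, Gamma_vuv = -0.359233, Gamma_vvv = 0.000000; k3 = (-2.101548, 1.567701, -2.803891, -2.367055)
  k4: at (u, v) = (-0.702814, 0.912795), (du/dtau, dv/dtau) = (-2.171802, 1.508634); Gamma_uuu = 0.000000, Gamma_uuv = 0.000000, Gamma_uvv = 1.162355, Gamma_vuu = 0.000000, Gamma_vuv = -0.352591, Gamma_vvv = 0.000000; k4 = (-2.171802, 1.508634, -2.645495, -2.310497)
  Y <- Y + (h/6)(k1 + 2k2 + 2k3 + k4): u = -0.7029, v = 0.9128, du/dtau = -2.1717, dv/dtau = 1.5086
step 3:
  k1: at (u, v) = (-0.702885, 0.912776), (du/dtau, dv/dtau) = (-2.171702, 1.508587); Gamma_uuu = 0.000000, Gamma_uuv = 0.000000, Gamma_uvv = 1.162385, Gamma_vuu = 0.000000, Gamma_vuv = -0.352582, Gamma_vvv = 0.000000; k1 = (-2.171702, 1.508587, -2.645394, -2.310260)
  k2: at (u, v) = (-0.757178, 0.950491), (du/dtau, dv/dtau) = (-2.237837, 1.450830); Gamma_uuu = 0.000000, Gamma_uuv = 0.000000, Gamma_uvv = 1.184636, Gamma_vuu = 0.000000, Gamma_vuv = -0.345960, Gamma_vvv = 0.000000; k2 = (-2.237837, 1.450830, -2.493549, -2.246469)
  k3: at (u, v) = (-0.758831, 0.949047), (du/dtau, dv/dtau) = (-2.234041, 1.452425); Gamma_uuu = 0.000000, Gamma_uuv = 0.000000, Gamma_uvv = 1.185313, Gamma_vuu = 0.000000, Gamma_vuv = -0.345762, Gamma_vvv = 0.000000; k3 = (-2.234041, 1.452425, -2.500464, -2.243840)
  k4: at (u, v) = (-0.814587, 0.985397), (du/dtau, dv/dtau) = (-2.296726, 1.396395); Gamma_uuu = 0.000000, Gamma_uuv = 0.000000, Gamma_uvv = 1.208164, Gamma_vuu = 0.000000, Gamma_vuv = -0.339222, Gamma_vvv = 0.000000; k4 = (-2.296726, 1.396395, -2.355821, -2.175863)
  Y <- Y + (h/6)(k1 + 2k2 + 2k3 + k4): u = -0.8147, v = 0.9854, du/dtau = -2.2966, dv/dtau = 1.3964

Answer: u = -0.8147, v = 0.9854, du/dtau = -2.2966, dv/dtau = 1.3964


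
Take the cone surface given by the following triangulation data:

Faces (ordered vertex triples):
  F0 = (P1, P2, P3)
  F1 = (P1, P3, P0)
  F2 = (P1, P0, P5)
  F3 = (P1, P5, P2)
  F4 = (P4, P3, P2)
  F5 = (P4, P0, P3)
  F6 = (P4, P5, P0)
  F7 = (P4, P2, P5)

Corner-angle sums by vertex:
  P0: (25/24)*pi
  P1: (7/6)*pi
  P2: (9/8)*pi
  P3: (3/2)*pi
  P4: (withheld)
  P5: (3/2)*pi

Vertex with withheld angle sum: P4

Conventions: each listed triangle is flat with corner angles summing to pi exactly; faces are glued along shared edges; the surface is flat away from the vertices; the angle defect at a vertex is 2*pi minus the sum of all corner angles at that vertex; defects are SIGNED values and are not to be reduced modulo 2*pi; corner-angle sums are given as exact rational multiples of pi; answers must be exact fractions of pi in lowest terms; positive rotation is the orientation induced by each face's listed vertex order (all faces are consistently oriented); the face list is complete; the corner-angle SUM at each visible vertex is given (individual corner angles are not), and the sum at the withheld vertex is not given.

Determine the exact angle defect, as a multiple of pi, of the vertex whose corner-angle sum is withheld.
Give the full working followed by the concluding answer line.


V = 6, E = 12, F = 8; chi = V - E + F = 2
Gauss-Bonnet: total defect = 2*pi*chi = 4*pi; visible defects sum to (11/3)*pi

Answer: defect(P4) = pi/3


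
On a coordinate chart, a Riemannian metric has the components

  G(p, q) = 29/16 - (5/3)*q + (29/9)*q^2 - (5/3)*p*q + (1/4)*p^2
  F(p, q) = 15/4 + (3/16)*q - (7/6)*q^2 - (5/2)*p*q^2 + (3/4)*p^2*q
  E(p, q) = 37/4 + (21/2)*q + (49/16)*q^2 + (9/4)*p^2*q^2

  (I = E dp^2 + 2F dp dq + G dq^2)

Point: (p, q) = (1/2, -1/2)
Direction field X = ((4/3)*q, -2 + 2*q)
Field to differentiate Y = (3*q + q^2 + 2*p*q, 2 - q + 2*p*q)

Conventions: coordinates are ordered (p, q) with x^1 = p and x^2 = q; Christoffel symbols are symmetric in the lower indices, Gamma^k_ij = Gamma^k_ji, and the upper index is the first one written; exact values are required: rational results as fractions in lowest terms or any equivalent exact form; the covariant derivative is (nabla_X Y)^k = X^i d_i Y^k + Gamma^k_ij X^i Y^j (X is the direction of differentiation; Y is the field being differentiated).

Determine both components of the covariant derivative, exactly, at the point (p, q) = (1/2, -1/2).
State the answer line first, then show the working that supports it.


Answer: (nabla_X Y)^p = -295765/24267, (nabla_X Y)^q = 173702/24267

E = 157/32, F = 71/24, G = 283/72 at the point
E_p = 9/16, E_q = 55/8, F_p = -1, F_q = 67/24, G_p = 13/12, G_q = -103/18
EG - F^2 = 8089/768;  g^inv = (768/8089) * [[283/72, -71/24], [-71/24, 157/32]]
first-kind symbols [ij,l] = (1/2)(d_i g_jl + d_j g_il - d_l g_ij): [pp,p] = E_p/2 = 9/32, [pp,q] = F_p - E_q/2 = -71/16, [pq,p] = E_q/2 = 55/16, [pq,q] = G_p/2 = 13/24, [qq,p] = F_q - G_p/2 = 9/4, [qq,q] = G_q/2 = -103/36
Gamma^p_ij = (G*[ij,p] - F*[ij,q])/(EG - F^2), Gamma^q_ij = (E*[ij,q] - F*[ij,p])/(EG - F^2)
Gamma_ppp = 10931/8089, Gamma_ppq = 9146/8089, Gamma_pqq = 119632/72801, Gamma_qpp = -34719/16178, Gamma_qpq = -5769/8089, Gamma_qqq = -47678/24267
X = (-2/3, -3), Y = (-7/4, 2) at the point


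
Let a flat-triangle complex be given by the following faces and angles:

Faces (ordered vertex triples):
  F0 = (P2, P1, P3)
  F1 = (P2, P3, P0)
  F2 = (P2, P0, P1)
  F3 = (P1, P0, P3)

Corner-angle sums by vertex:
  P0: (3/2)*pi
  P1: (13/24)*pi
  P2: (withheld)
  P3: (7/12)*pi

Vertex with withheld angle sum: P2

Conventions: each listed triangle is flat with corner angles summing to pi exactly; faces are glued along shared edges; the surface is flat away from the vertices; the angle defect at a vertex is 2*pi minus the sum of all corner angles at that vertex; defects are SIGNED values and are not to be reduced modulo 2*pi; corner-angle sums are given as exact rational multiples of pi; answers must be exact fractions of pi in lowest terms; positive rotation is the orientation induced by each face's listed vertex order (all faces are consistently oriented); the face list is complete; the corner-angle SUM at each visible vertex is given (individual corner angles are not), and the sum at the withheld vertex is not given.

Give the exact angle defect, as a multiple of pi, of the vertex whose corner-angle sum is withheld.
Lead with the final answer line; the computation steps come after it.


Answer: defect(P2) = (5/8)*pi

V = 4, E = 6, F = 4; chi = V - E + F = 2
Gauss-Bonnet: total defect = 2*pi*chi = 4*pi; visible defects sum to (27/8)*pi


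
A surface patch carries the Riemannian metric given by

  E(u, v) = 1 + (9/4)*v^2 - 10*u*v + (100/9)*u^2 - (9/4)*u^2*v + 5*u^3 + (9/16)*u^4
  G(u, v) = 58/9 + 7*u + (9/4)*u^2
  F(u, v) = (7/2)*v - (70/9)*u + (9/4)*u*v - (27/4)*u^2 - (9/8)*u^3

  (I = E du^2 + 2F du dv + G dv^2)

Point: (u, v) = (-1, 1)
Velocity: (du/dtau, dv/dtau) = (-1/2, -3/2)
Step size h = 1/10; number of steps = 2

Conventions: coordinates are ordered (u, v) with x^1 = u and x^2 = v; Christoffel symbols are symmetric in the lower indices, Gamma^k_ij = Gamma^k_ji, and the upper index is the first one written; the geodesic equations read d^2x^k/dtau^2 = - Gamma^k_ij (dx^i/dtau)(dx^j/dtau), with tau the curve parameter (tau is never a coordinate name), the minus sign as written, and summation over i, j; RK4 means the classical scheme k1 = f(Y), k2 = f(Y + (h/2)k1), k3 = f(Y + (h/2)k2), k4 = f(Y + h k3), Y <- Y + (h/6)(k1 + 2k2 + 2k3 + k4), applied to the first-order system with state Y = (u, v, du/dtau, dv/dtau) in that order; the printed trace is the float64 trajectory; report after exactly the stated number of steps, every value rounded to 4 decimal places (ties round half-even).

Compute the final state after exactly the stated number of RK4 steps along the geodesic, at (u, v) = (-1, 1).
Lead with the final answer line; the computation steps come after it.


Answer: u = -1.1086, v = 0.6983, du/dtau = -0.5894, dv/dtau = -1.5170

f(Y) = (du/dtau, dv/dtau, -Gamma^u_ij Y'^i Y'^j, -Gamma^v_ij Y'^i Y'^j) with the Gammas evaluated at the stage position; h = 0.100000; intermediate values shown to 6 dp
step 0: u = -1.0000, v = 1.0000, du/dtau = -0.5000, dv/dtau = -1.5000
step 1:
  k1: at (u, v) = (-1.000000, 1.000000), (du/dtau, dv/dtau) = (-0.500000, -1.500000); Gamma_uuu = -0.407561, Gamma_uuv = 0.333459, Gamma_uvv = 0.000000, Gamma_vuu = -0.083176, Gamma_vuv = 0.068053, Gamma_vvv = 0.000000; k1 = (-0.500000, -1.500000, -0.398299, -0.081285)
  k2: at (u, v) = (-1.025000, 0.925000), (du/dtau, dv/dtau) = (-0.519915, -1.504064); Gamma_uuu = -0.406032, Gamma_uuv = 0.339145, Gamma_uvv = 0.000000, Gamma_vuu = -0.080458, Gamma_vuv = 0.067204, Gamma_vvv = 0.000000; k2 = (-0.519915, -1.504064, -0.420658, -0.083356)
  k3: at (u, v) = (-1.025996, 0.924797), (du/dtau, dv/dtau) = (-0.521033, -1.504168); Gamma_uuu = -0.405626, Gamma_uuv = 0.339088, Gamma_uvv = 0.000000, Gamma_vuu = -0.080197, Gamma_vuv = 0.067041, Gamma_vvv = 0.000000; k3 = (-0.521033, -1.504168, -0.421383, -0.083312)
  k4: at (u, v) = (-1.052103, 0.849583), (du/dtau, dv/dtau) = (-0.542138, -1.508331); Gamma_uuu = -0.403618, Gamma_uuv = 0.344937, Gamma_uvv = 0.000000, Gamma_vuu = -0.077142, Gamma_vuv = 0.065927, Gamma_vvv = 0.000000; k4 = (-0.542138, -1.508331, -0.445498, -0.085147)
  Y <- Y + (h/6)(k1 + 2k2 + 2k3 + k4): u = -1.0521, v = 0.8496, du/dtau = -0.5421, dv/dtau = -1.5083
step 2:
  k1: at (u, v) = (-1.052067, 0.849587), (du/dtau, dv/dtau) = (-0.542131, -1.508329); Gamma_uuu = -0.403633, Gamma_uuv = 0.344940, Gamma_uvv = 0.000000, Gamma_vuu = -0.077152, Gamma_vuv = 0.065933, Gamma_vvv = 0.000000; k1 = (-0.542131, -1.508329, -0.445493, -0.085153)
  k2: at (u, v) = (-1.079174, 0.774170), (du/dtau, dv/dtau) = (-0.564406, -1.512587); Gamma_uuu = -0.401176, Gamma_uuv = 0.350970, Gamma_uvv = 0.000000, Gamma_vuu = -0.073788, Gamma_vuv = 0.064554, Gamma_vvv = 0.000000; k2 = (-0.564406, -1.512587, -0.471459, -0.086715)
  k3: at (u, v) = (-1.080288, 0.773957), (du/dtau, dv/dtau) = (-0.565704, -1.512665); Gamma_uuu = -0.400708, Gamma_uuv = 0.350903, Gamma_uvv = 0.000000, Gamma_vuu = -0.073500, Gamma_vuv = 0.064364, Gamma_vvv = 0.000000; k3 = (-0.565704, -1.512665, -0.472315, -0.086634)
  k4: at (u, v) = (-1.108638, 0.698320), (du/dtau, dv/dtau) = (-0.589363, -1.516993); Gamma_uuu = -0.397667, Gamma_uuv = 0.357105, Gamma_uvv = 0.000000, Gamma_vuu = -0.069766, Gamma_vuv = 0.062650, Gamma_vvv = 0.000000; k4 = (-0.589363, -1.516993, -0.500417, -0.087793)
  Y <- Y + (h/6)(k1 + 2k2 + 2k3 + k4): u = -1.1086, v = 0.6983, du/dtau = -0.5894, dv/dtau = -1.5170


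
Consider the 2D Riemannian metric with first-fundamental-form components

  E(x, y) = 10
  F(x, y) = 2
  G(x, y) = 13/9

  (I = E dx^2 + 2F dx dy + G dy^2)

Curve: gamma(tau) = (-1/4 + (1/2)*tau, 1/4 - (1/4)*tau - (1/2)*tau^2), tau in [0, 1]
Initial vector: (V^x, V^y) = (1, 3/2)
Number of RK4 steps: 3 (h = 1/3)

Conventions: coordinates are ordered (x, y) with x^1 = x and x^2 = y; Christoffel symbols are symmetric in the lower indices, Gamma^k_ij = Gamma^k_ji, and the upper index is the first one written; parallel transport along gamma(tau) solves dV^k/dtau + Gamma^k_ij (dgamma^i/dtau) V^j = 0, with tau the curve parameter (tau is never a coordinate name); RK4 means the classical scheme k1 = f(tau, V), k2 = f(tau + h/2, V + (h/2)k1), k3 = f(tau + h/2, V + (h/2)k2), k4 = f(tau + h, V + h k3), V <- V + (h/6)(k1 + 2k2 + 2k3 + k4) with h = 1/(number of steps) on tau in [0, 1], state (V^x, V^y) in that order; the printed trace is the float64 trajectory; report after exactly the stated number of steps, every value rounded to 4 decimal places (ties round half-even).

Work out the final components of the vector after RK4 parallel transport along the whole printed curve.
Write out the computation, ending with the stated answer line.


gamma'(tau) = (1/2, -1/4 - tau); f(tau, V)^k = -Gamma^k_ij(gamma(tau)) gamma'^i(tau) V^j; h = 1/3; intermediate values shown to 6 dp
curve data and Christoffel symbols at the stage parameters:
  tau = 0.000000: gamma = (-0.250000, 0.250000), gamma' = (0.500000, -0.250000); Gamma_xxx = 0.000000, Gamma_xxy = 0.000000, Gamma_xyy = 0.000000, Gamma_yxx = 0.000000, Gamma_yxy = 0.000000, Gamma_yyy = 0.000000
  tau = 0.166667: gamma = (-0.166667, 0.194444), gamma' = (0.500000, -0.416667); Gamma_xxx = 0.000000, Gamma_xxy = 0.000000, Gamma_xyy = 0.000000, Gamma_yxx = 0.000000, Gamma_yxy = 0.000000, Gamma_yyy = 0.000000
  tau = 0.333333: gamma = (-0.083333, 0.111111), gamma' = (0.500000, -0.583333); Gamma_xxx = 0.000000, Gamma_xxy = 0.000000, Gamma_xyy = 0.000000, Gamma_yxx = 0.000000, Gamma_yxy = 0.000000, Gamma_yyy = 0.000000
  tau = 0.500000: gamma = (0.000000, 0.000000), gamma' = (0.500000, -0.750000); Gamma_xxx = 0.000000, Gamma_xxy = 0.000000, Gamma_xyy = 0.000000, Gamma_yxx = 0.000000, Gamma_yxy = 0.000000, Gamma_yyy = 0.000000
  tau = 0.666667: gamma = (0.083333, -0.138889), gamma' = (0.500000, -0.916667); Gamma_xxx = 0.000000, Gamma_xxy = 0.000000, Gamma_xyy = 0.000000, Gamma_yxx = 0.000000, Gamma_yxy = 0.000000, Gamma_yyy = 0.000000
  tau = 0.833333: gamma = (0.166667, -0.305556), gamma' = (0.500000, -1.083333); Gamma_xxx = 0.000000, Gamma_xxy = 0.000000, Gamma_xyy = 0.000000, Gamma_yxx = 0.000000, Gamma_yxy = 0.000000, Gamma_yyy = 0.000000
  tau = 1.000000: gamma = (0.250000, -0.500000), gamma' = (0.500000, -1.250000); Gamma_xxx = 0.000000, Gamma_xxy = 0.000000, Gamma_xyy = 0.000000, Gamma_yxx = 0.000000, Gamma_yxy = 0.000000, Gamma_yyy = 0.000000
step 0: V^x = 1.0000, V^y = 1.5000
step 1: k1 = (0.000000, 0.000000), k2 = (0.000000, 0.000000), k3 = (0.000000, 0.000000), k4 = (0.000000, 0.000000); V <- V + (h/6)(k1 + 2k2 + 2k3 + k4): V^x = 1.0000, V^y = 1.5000
step 2: k1 = (0.000000, 0.000000), k2 = (0.000000, 0.000000), k3 = (0.000000, 0.000000), k4 = (0.000000, 0.000000); V <- V + (h/6)(k1 + 2k2 + 2k3 + k4): V^x = 1.0000, V^y = 1.5000
step 3: k1 = (0.000000, 0.000000), k2 = (0.000000, 0.000000), k3 = (0.000000, 0.000000), k4 = (0.000000, 0.000000); V <- V + (h/6)(k1 + 2k2 + 2k3 + k4): V^x = 1.0000, V^y = 1.5000

Answer: V^x = 1.0000, V^y = 1.5000
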